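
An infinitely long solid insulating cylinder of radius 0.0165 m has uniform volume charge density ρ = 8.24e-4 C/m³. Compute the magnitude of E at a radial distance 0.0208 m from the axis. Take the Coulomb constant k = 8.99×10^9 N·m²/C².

Take a coaxial cylindrical Gaussian surface of radius r = 0.0208 m and length L (r > 0.0165 m, full cross-section enclosed).
λ_enc = ρ·πR² = (8.24×10^-4)π(0.0165)² = 7.048×10^-7 C/m.
Since E is radial and uniform over the curved surface, Φ = E·2πrL = Q_enc/ε₀ = λ_enc L/ε₀.
E = 2k|λ_enc|/r = 2(8.99×10^9)(7.048×10^-7)/(0.0208) = 6.09×10^5 N/C.

6.09e5 N/C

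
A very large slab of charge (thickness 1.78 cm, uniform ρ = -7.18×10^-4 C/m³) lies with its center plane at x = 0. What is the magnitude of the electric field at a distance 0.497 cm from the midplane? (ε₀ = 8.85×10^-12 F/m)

By symmetry E is perpendicular to the slab. A Gaussian pillbox from −0.497 cm to +0.497 cm (face area A) lies entirely within the slab.
Q_enc = ρ·(2x)·A and flux = 2EA, so 2EA = 2ρxA/ε₀ ⇒ E = |ρ|x/ε₀.
E = (7.18×10^-4)(0.00497)/(8.85×10^-12) = 4.03×10^5 N/C.

E ≈ 4.03×10^5 N/C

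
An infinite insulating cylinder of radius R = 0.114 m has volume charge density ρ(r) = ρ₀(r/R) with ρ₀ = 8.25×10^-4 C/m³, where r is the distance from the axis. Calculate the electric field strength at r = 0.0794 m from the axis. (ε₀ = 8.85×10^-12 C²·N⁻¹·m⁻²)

Choose a coaxial cylinder of radius r = 0.0794 m (arbitrary length L) as the Gaussian surface (r < R).
λ_enc = ∫₀^r ρ(r')·2πr' dr' = (2πρ₀/R)·r^3/3 = 7.587e-6 C/m.
Since E is radial and uniform over the curved surface, Φ = E·2πrL = Q_enc/ε₀ = λ_enc L/ε₀.
E = |λ_enc|/(2πε₀r) = (7.587×10^-6)/(2π·8.85×10^-12·0.0794) = 1.72×10^6 N/C.

1.72×10^6 N/C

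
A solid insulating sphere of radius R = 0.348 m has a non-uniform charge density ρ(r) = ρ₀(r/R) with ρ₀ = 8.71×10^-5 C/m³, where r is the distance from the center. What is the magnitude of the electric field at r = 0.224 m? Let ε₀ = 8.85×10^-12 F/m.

Symmetry ⇒ E = E(r) r̂. Gaussian sphere of radius r = 0.224 m (r < R).
Integrate the density: Q_enc = 4π ∫₀^r ρ₀(r'/R)^1 r'² dr' = 4πρ₀ r^4/(4·R) = 1.98e-6 C.
Applying ∮E·dA = Q_enc/ε₀ with Φ = E(4πr²):
E = |Q_enc|/(4πε₀r²) = (1.98e-6)/(4π·8.85×10^-12·(0.224)²) = 3.55e5 N/C.

|E| ≈ 3.55e5 V/m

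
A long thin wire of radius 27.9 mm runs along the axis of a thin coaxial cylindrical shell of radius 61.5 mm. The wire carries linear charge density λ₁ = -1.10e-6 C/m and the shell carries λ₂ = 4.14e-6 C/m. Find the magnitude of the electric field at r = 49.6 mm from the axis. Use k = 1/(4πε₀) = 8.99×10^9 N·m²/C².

E ≈ 3.99×10^5 N/C

Coaxial Gaussian cylinder, radius r = 49.6 mm, length L (between the conductors, 27.9 mm < r < 61.5 mm).
The shell at 61.5 mm lies outside the Gaussian surface, so λ_enc = λ₁ = -1.10×10^-6 C/m.
By Gauss's law (flux through the curved wall only), E·2πrL = λ_enc L/ε₀.
E = 2k|λ_enc|/r = 2(8.99×10^9)(1.10×10^-6)/(0.0496) = 3.99e5 N/C.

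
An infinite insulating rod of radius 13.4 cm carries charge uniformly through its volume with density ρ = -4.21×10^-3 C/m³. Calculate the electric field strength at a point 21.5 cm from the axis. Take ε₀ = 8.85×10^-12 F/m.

E ≈ 1.99×10^7 V/m

By cylindrical symmetry E is radial; use a coaxial Gaussian cylinder of radius 21.5 cm and length L (r > 13.4 cm, full cross-section enclosed).
λ_enc = ρ·πR² = (-4.21×10^-3)π(0.134)² = -2.375e-4 C/m.
Since E is radial and uniform over the curved surface, Φ = E·2πrL = Q_enc/ε₀ = λ_enc L/ε₀.
E = |λ_enc|/(2πε₀r) = (2.375e-4)/(2π·8.85×10^-12·0.215) = 1.99e7 N/C.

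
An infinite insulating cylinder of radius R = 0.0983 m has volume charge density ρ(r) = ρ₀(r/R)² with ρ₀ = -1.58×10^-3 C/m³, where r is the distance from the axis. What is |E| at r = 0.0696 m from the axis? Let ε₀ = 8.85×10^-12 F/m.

|E| = 1.56×10^6 V/m

Take a coaxial cylindrical Gaussian surface of radius r = 0.0696 m and length L (r < R).
λ_enc = ∫₀^r ρ(r')·2πr' dr' = (2πρ₀/R²)·r^4/4 = -6.027e-6 C/m.
Gauss's law: E·2πrL = λ_enc L/ε₀.
E = |λ_enc|/(2πε₀r) = (6.027e-6)/(2π·8.85×10^-12·0.0696) = 1.56×10^6 N/C.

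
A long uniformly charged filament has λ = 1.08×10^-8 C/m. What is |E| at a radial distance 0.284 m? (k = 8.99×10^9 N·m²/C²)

684 N/C

By cylindrical symmetry E is radial; use a coaxial Gaussian cylinder of radius 0.284 m and length L.
Q_enc = λL, so λ_enc = 1.08×10^-8 C/m.
Applying ∮E·dA = Q_enc/ε₀ with the end caps contributing no flux:
E = 2k|λ_enc|/r = 2(8.99×10^9)(1.08e-8)/(0.284) = 684 N/C.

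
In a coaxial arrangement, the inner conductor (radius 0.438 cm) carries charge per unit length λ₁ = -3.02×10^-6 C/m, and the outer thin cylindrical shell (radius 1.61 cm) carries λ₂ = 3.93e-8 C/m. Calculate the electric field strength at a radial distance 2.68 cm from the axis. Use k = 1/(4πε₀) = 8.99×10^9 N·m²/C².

Take a coaxial cylindrical Gaussian surface of radius r = 2.68 cm and length L (r > 1.61 cm, enclosing both).
λ_enc = λ₁ + λ₂ = (-3.02e-6) + (3.93e-8) = -2.981×10^-6 C/m.
Since E is radial and uniform over the curved surface, Φ = E·2πrL = Q_enc/ε₀ = λ_enc L/ε₀.
E = 2k|λ_enc|/r = 2(8.99×10^9)(2.981×10^-6)/(0.0268) = 2.00×10^6 N/C.

2.00e6 N/C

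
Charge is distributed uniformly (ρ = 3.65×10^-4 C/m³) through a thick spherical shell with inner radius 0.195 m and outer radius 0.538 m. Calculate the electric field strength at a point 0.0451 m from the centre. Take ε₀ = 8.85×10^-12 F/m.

E = 0

Symmetry ⇒ E = E(r) r̂. Gaussian sphere of radius r = 0.0451 m (r < 0.195 m, inside the empty cavity).
Q_enc = 0 (all charge lies at larger r); Gauss's law gives E = 0.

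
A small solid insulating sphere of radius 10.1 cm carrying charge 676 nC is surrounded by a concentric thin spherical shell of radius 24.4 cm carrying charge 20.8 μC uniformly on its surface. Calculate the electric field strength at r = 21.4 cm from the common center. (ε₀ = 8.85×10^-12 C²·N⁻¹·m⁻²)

Symmetry ⇒ E = E(r) r̂. Gaussian sphere of radius r = 21.4 cm (between the bodies, 10.1 cm < r < 24.4 cm).
The shell at 24.4 cm lies outside the Gaussian surface, so Q_enc = 676 nC = 6.76×10^-7 C.
Gauss's law: E·4πr² = Q_enc/ε₀.
E = |Q_enc|/(4πε₀r²) = (6.76×10^-7)/(4π·8.85×10^-12·(0.214)²) = 1.33×10^5 N/C.

|E| ≈ 1.33e5 N/C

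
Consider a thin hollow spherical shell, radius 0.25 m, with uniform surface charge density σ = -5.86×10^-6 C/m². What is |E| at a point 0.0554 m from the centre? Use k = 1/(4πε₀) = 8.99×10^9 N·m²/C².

Take a concentric spherical Gaussian surface of radius r = 0.0554 m (inside the shell, r < 0.25 m).
No charge lies within this surface, so Q_enc = 0 and Gauss's law gives E·4πr² = 0 ⇒ E = 0.

|E| = 0 V/m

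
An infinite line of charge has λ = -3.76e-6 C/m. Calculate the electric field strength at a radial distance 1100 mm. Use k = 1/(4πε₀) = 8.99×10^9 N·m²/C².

Coaxial Gaussian cylinder, radius r = 1100 mm, length L.
Q_enc = λL, so λ_enc = -3.76×10^-6 C/m.
Since E is radial and uniform over the curved surface, Φ = E·2πrL = Q_enc/ε₀ = λ_enc L/ε₀.
E = 2k|λ_enc|/r = 2(8.99×10^9)(3.76e-6)/(1.1) = 6.15×10^4 N/C.

|E| = 6.15×10^4 N/C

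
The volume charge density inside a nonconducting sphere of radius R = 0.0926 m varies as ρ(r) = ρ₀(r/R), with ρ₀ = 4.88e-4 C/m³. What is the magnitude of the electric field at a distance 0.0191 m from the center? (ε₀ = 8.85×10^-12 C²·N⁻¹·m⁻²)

E ≈ 5.43e4 N/C

Take a concentric spherical Gaussian surface of radius r = 0.0191 m (r < R).
Q_enc = ∫₀^r ρ(r')·4πr'² dr' = (4πρ₀/R) ∫₀^r r'^3 dr' = 4πρ₀ r^4/(4·R) = 2.203e-9 C.
By Gauss's law, ∮E·dA = E·4πr² = Q_enc/ε₀.
E = |Q_enc|/(4πε₀r²) = (2.203×10^-9)/(4π·8.85×10^-12·(0.0191)²) = 5.43×10^4 N/C.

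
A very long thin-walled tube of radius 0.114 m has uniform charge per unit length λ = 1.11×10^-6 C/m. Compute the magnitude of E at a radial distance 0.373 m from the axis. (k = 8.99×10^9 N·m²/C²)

E ≈ 5.35e4 N/C

Coaxial Gaussian cylinder, radius r = 0.373 m, length L (r > 0.114 m).
The full line charge is enclosed: λ_enc = 1.11e-6 C/m.
Applying ∮E·dA = Q_enc/ε₀ with the end caps contributing no flux:
E = 2k|λ_enc|/r = 2(8.99×10^9)(1.11×10^-6)/(0.373) = 5.35×10^4 N/C.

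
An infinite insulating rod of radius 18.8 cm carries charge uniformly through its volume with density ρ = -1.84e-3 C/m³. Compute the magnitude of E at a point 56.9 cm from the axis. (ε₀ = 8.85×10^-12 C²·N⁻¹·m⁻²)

Choose a coaxial cylinder of radius r = 56.9 cm (arbitrary length L) as the Gaussian surface (r > 18.8 cm, full cross-section enclosed).
λ_enc = ρ·πR² = (-1.84×10^-3)π(0.188)² = -2.043e-4 C/m.
By Gauss's law (flux through the curved wall only), E·2πrL = λ_enc L/ε₀.
E = |λ_enc|/(2πε₀r) = (2.043×10^-4)/(2π·8.85×10^-12·0.569) = 6.46e6 N/C.

E = 6.46×10^6 N/C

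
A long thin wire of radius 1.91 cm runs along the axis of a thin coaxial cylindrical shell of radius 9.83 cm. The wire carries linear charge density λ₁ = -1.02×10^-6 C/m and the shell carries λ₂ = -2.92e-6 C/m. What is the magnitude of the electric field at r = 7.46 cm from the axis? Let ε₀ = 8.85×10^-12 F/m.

Take a coaxial cylindrical Gaussian surface of radius r = 7.46 cm and length L (between the conductors, 1.91 cm < r < 9.83 cm).
Only the inner wire is enclosed; the outer shell contributes nothing inside itself. λ_enc = λ₁ = -1.02e-6 C/m.
Gauss's law: E·2πrL = λ_enc L/ε₀.
E = |λ_enc|/(2πε₀r) = (1.02×10^-6)/(2π·8.85×10^-12·0.0746) = 2.46×10^5 N/C.

|E| = 2.46×10^5 N/C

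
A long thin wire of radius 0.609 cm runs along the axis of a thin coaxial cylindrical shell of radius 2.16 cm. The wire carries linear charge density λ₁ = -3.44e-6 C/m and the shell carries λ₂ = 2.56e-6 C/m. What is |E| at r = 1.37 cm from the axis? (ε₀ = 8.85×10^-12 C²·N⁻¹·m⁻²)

E = 4.52e6 V/m

Take a coaxial cylindrical Gaussian surface of radius r = 1.37 cm and length L (between the conductors, 0.609 cm < r < 2.16 cm).
The shell at 2.16 cm lies outside the Gaussian surface, so λ_enc = λ₁ = -3.44×10^-6 C/m.
By Gauss's law (flux through the curved wall only), E·2πrL = λ_enc L/ε₀.
E = |λ_enc|/(2πε₀r) = (3.44×10^-6)/(2π·8.85×10^-12·0.0137) = 4.52×10^6 N/C.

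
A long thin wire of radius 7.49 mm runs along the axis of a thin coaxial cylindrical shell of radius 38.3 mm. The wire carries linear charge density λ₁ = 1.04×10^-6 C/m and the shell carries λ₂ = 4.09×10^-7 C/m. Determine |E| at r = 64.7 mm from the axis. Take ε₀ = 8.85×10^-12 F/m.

|E| = 4.03×10^5 N/C

Choose a coaxial cylinder of radius r = 64.7 mm (arbitrary length L) as the Gaussian surface (r > 38.3 mm, enclosing both).
λ_enc = λ₁ + λ₂ = (1.04e-6) + (4.09×10^-7) = 1.449e-6 C/m.
By Gauss's law (flux through the curved wall only), E·2πrL = λ_enc L/ε₀.
E = |λ_enc|/(2πε₀r) = (1.449e-6)/(2π·8.85×10^-12·0.0647) = 4.03×10^5 N/C.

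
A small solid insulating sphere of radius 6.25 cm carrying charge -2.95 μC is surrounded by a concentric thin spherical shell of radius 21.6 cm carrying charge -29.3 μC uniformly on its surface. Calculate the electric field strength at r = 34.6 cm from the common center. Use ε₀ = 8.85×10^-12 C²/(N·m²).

By spherical symmetry E is radial; choose a Gaussian sphere of radius r = 34.6 cm (r > 21.6 cm, enclosing both).
Q_enc = (-2.95 μC) + (-29.3 μC) = -3.225×10^-5 C.
Applying ∮E·dA = Q_enc/ε₀ with Φ = E(4πr²):
E = |Q_enc|/(4πε₀r²) = (3.225e-5)/(4π·8.85×10^-12·(0.346)²) = 2.42e6 N/C.

E ≈ 2.42e6 N/C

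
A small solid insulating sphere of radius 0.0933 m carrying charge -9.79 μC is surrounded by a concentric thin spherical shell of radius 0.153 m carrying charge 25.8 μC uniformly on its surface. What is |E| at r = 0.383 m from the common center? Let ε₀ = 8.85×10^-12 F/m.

|E| = 9.81×10^5 N/C

By spherical symmetry E is radial; choose a Gaussian sphere of radius r = 0.383 m (r > 0.153 m, enclosing both).
Q_enc = (-9.79 μC) + (25.8 μC) = 1.601×10^-5 C.
Applying ∮E·dA = Q_enc/ε₀ with Φ = E(4πr²):
E = |Q_enc|/(4πε₀r²) = (1.601×10^-5)/(4π·8.85×10^-12·(0.383)²) = 9.81e5 N/C.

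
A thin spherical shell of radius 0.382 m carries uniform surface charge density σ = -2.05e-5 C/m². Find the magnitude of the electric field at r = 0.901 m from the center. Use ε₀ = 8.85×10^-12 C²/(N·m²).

By spherical symmetry E is radial; choose a Gaussian sphere of radius r = 0.901 m (r > 0.382 m).
The entire shell is enclosed: Q_enc = σ·4πR² = (-2.05e-5)·4π·(0.382)² = -3.759×10^-5 C.
Gauss's law: E·4πr² = Q_enc/ε₀.
E = |Q_enc|/(4πε₀r²) = (3.759×10^-5)/(4π·8.85×10^-12·(0.901)²) = 4.16×10^5 N/C.

|E| = 4.16×10^5 V/m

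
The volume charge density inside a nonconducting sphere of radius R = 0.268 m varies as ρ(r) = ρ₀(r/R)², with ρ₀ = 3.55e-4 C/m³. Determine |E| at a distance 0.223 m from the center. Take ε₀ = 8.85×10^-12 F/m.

Use a concentric Gaussian sphere at r = 0.223 m (r < R).
Q_enc = ∫₀^r ρ(r')·4πr'² dr' = (4πρ₀/R²) ∫₀^r r'^4 dr' = 4πρ₀ r^5/(5·R²) = 6.851e-6 C.
Since E is radial and uniform over the Gaussian sphere, Φ = E·4πr² = Q_enc/ε₀.
E = |Q_enc|/(4πε₀r²) = (6.851×10^-6)/(4π·8.85×10^-12·(0.223)²) = 1.24×10^6 N/C.

E = 1.24×10^6 N/C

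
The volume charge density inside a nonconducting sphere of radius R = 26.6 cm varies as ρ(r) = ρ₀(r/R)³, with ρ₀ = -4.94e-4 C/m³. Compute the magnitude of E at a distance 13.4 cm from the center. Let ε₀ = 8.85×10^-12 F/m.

1.59×10^5 N/C

By spherical symmetry E is radial; choose a Gaussian sphere of radius r = 13.4 cm (r < R).
Q_enc = ∫₀^r ρ(r')·4πr'² dr' = (4πρ₀/R³) ∫₀^r r'^5 dr' = 4πρ₀ r^6/(6·R³) = -3.183×10^-7 C.
Gauss's law: E·4πr² = Q_enc/ε₀.
E = |Q_enc|/(4πε₀r²) = (3.183e-7)/(4π·8.85×10^-12·(0.134)²) = 1.59e5 N/C.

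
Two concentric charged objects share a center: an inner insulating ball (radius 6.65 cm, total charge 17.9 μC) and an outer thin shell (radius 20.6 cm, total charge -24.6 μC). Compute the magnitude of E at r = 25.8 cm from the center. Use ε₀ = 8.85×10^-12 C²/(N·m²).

|E| = 9.05e5 V/m

Take a concentric spherical Gaussian surface of radius r = 25.8 cm (r > 20.6 cm, enclosing both).
Q_enc = (17.9 μC) + (-24.6 μC) = -6.70e-6 C.
By Gauss's law, ∮E·dA = E·4πr² = Q_enc/ε₀.
E = |Q_enc|/(4πε₀r²) = (6.70×10^-6)/(4π·8.85×10^-12·(0.258)²) = 9.05×10^5 N/C.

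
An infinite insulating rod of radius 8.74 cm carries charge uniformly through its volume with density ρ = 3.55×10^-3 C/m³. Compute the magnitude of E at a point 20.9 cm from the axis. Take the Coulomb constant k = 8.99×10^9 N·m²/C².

|E| = 7.33×10^6 N/C

By cylindrical symmetry E is radial; use a coaxial Gaussian cylinder of radius 20.9 cm and length L (r > 8.74 cm, full cross-section enclosed).
λ_enc = ρ·πR² = (3.55×10^-3)π(0.0874)² = 8.519e-5 C/m.
Gauss's law: E·2πrL = λ_enc L/ε₀.
E = 2k|λ_enc|/r = 2(8.99×10^9)(8.519×10^-5)/(0.209) = 7.33×10^6 N/C.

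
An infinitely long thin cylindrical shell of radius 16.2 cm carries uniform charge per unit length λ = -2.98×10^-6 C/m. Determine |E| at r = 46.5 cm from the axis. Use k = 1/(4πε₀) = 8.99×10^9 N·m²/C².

Take a coaxial cylindrical Gaussian surface of radius r = 46.5 cm and length L (r > 16.2 cm).
The full line charge is enclosed: λ_enc = -2.98×10^-6 C/m.
Since E is radial and uniform over the curved surface, Φ = E·2πrL = Q_enc/ε₀ = λ_enc L/ε₀.
E = 2k|λ_enc|/r = 2(8.99×10^9)(2.98e-6)/(0.465) = 1.15×10^5 N/C.

E ≈ 1.15×10^5 N/C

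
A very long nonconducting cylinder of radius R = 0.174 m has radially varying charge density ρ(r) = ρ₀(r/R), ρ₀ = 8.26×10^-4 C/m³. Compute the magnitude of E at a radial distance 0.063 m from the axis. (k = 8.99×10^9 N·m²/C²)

E = 7.10×10^5 N/C

Choose a coaxial cylinder of radius r = 0.063 m (arbitrary length L) as the Gaussian surface (r < R).
Integrating ρ over the cross-section to radius r: λ_enc = (2πρ₀/R) ∫₀^r r'^2 dr' = 2πρ₀ r^3/(3·R) = 2.486×10^-6 C/m.
Applying ∮E·dA = Q_enc/ε₀ with the end caps contributing no flux:
E = 2k|λ_enc|/r = 2(8.99×10^9)(2.486×10^-6)/(0.063) = 7.10×10^5 N/C.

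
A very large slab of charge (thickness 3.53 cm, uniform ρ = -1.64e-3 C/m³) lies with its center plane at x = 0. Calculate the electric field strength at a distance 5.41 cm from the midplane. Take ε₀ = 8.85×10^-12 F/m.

|E| = 3.27×10^6 N/C

The point |x| = 5.41 cm lies outside the slab (half-thickness 0.01765 m). A symmetric pillbox spanning the full slab encloses Q_enc = ρ·d·A.
Flux = 2EA ⇒ E = |ρ|d/(2ε₀), independent of distance outside.
E = (1.64e-3)(0.0353)/(2·8.85×10^-12) = 3.27×10^6 N/C.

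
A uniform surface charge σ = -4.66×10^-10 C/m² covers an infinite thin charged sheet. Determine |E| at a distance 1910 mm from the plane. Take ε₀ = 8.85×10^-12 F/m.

|E| = 26.3 N/C

By planar symmetry E is perpendicular to the sheet and uniform; use a Gaussian pillbox with flat faces of area A on each side of the sheet.
Only the two end caps contribute flux: Φ = 2EA. With Q_enc = σA, Gauss's law gives E = |σ|/(2ε₀).
E = |σ|/(2ε₀) = (4.66e-10)/(2·8.85×10^-12) = 26.3 N/C.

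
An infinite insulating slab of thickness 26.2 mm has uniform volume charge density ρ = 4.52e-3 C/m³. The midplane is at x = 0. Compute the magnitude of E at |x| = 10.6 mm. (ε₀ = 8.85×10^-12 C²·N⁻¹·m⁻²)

By symmetry E is perpendicular to the slab. A Gaussian pillbox from −10.6 mm to +10.6 mm (face area A) lies entirely within the slab.
Q_enc = ρ·(2x)·A and flux = 2EA, so 2EA = 2ρxA/ε₀ ⇒ E = |ρ|x/ε₀.
E = (4.52×10^-3)(0.0106)/(8.85×10^-12) = 5.41×10^6 N/C.

|E| ≈ 5.41×10^6 N/C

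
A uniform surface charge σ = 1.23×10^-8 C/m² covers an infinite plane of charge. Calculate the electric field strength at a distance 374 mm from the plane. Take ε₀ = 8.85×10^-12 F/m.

The symmetry is planar: E is normal to the sheet and the same magnitude on both sides. Take a pillbox straddling the sheet with end-cap area A.
Only the two end caps contribute flux: Φ = 2EA. With Q_enc = σA, Gauss's law gives E = |σ|/(2ε₀).
E = |σ|/(2ε₀) = (1.23×10^-8)/(2·8.85×10^-12) = 695 N/C.

E ≈ 695 N/C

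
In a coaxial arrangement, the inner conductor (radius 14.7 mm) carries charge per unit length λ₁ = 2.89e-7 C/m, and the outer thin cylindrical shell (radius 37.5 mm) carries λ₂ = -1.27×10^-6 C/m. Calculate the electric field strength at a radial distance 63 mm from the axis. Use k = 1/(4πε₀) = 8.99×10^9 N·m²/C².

Choose a coaxial cylinder of radius r = 63 mm (arbitrary length L) as the Gaussian surface (r > 37.5 mm, enclosing both).
λ_enc = λ₁ + λ₂ = (2.89×10^-7) + (-1.27×10^-6) = -9.81e-7 C/m.
Since E is radial and uniform over the curved surface, Φ = E·2πrL = Q_enc/ε₀ = λ_enc L/ε₀.
E = 2k|λ_enc|/r = 2(8.99×10^9)(9.81×10^-7)/(0.063) = 2.80×10^5 N/C.

E ≈ 2.80×10^5 N/C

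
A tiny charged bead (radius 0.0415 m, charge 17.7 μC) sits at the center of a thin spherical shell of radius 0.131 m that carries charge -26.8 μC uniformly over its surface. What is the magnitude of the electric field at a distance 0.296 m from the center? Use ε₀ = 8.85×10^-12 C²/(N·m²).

E = 9.34e5 N/C

Symmetry ⇒ E = E(r) r̂. Gaussian sphere of radius r = 0.296 m (r > 0.131 m, enclosing both).
Q_enc = (17.7 μC) + (-26.8 μC) = -9.10×10^-6 C.
By Gauss's law, ∮E·dA = E·4πr² = Q_enc/ε₀.
E = |Q_enc|/(4πε₀r²) = (9.10e-6)/(4π·8.85×10^-12·(0.296)²) = 9.34×10^5 N/C.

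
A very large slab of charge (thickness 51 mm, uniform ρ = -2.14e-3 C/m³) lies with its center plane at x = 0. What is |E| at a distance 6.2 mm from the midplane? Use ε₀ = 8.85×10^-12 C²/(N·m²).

By symmetry E is perpendicular to the slab. A Gaussian pillbox from −6.2 mm to +6.2 mm (face area A) lies entirely within the slab.
Q_enc = ρ·(2x)·A and flux = 2EA, so 2EA = 2ρxA/ε₀ ⇒ E = |ρ|x/ε₀.
E = (2.14×10^-3)(0.0062)/(8.85×10^-12) = 1.50×10^6 N/C.

|E| = 1.50×10^6 N/C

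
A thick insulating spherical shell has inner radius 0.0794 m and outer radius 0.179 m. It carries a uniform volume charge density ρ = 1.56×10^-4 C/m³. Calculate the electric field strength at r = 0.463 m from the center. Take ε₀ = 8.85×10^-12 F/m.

|E| ≈ 1.43×10^5 N/C

By spherical symmetry E is radial; choose a Gaussian sphere of radius r = 0.463 m (r > 0.179 m, enclosing the whole shell).
Q_enc = ρ·(4π/3)(b³ − a³) = (1.56×10^-4)·(4π/3)·((0.179)³ − (0.0794)³) = 3.421e-6 C.
By Gauss's law, ∮E·dA = E·4πr² = Q_enc/ε₀.
E = |Q_enc|/(4πε₀r²) = (3.421e-6)/(4π·8.85×10^-12·(0.463)²) = 1.43×10^5 N/C.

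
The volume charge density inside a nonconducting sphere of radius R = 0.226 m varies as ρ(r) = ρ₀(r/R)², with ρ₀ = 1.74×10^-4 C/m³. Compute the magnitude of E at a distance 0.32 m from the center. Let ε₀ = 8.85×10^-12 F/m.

|E| = 4.43e5 V/m

Take a concentric spherical Gaussian surface of radius r = 0.32 m (r > R, all charge enclosed).
Q_enc = 4π ∫₀^R ρ₀(r'/R)^2 r'² dr' = 4πρ₀R³/5 = 5.048×10^-6 C.
Applying ∮E·dA = Q_enc/ε₀ with Φ = E(4πr²):
E = |Q_enc|/(4πε₀r²) = (5.048×10^-6)/(4π·8.85×10^-12·(0.32)²) = 4.43×10^5 N/C.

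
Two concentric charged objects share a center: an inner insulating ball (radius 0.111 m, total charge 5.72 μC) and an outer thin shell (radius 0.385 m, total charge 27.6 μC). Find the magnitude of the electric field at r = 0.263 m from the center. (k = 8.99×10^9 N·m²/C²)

|E| ≈ 7.43×10^5 V/m

Use a concentric Gaussian sphere at r = 0.263 m (between the bodies, 0.111 m < r < 0.385 m).
The shell at 0.385 m lies outside the Gaussian surface, so Q_enc = 5.72 μC = 5.72×10^-6 C.
Since E is radial and uniform over the Gaussian sphere, Φ = E·4πr² = Q_enc/ε₀.
E = k|Q_enc|/r² = (8.99×10^9)(5.72e-6)/(0.263)² = 7.43e5 N/C.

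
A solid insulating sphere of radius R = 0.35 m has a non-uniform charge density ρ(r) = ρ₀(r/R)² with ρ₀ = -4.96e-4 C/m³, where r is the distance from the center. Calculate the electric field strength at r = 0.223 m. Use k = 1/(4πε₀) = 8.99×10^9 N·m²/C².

1.01×10^6 N/C

Take a concentric spherical Gaussian surface of radius r = 0.223 m (r < R).
Integrate the density: Q_enc = 4π ∫₀^r ρ₀(r'/R)^2 r'² dr' = 4πρ₀ r^5/(5·R²) = -5.612×10^-6 C.
Gauss's law: E·4πr² = Q_enc/ε₀.
E = k|Q_enc|/r² = (8.99×10^9)(5.612×10^-6)/(0.223)² = 1.01×10^6 N/C.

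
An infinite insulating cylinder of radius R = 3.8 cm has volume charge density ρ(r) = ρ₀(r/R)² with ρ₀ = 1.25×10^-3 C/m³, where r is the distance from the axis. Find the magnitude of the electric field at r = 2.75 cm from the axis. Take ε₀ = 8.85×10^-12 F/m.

Take a coaxial cylindrical Gaussian surface of radius r = 2.75 cm and length L (r < R).
λ_enc = ∫₀^r ρ(r')·2πr' dr' = (2πρ₀/R²)·r^4/4 = 7.777e-7 C/m.
Applying ∮E·dA = Q_enc/ε₀ with the end caps contributing no flux:
E = |λ_enc|/(2πε₀r) = (7.777×10^-7)/(2π·8.85×10^-12·0.0275) = 5.09×10^5 N/C.

|E| ≈ 5.09×10^5 V/m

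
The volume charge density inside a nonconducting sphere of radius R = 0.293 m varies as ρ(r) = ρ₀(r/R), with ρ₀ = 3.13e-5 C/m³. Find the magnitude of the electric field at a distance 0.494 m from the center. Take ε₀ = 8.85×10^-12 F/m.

E ≈ 9.11e4 N/C

Symmetry ⇒ E = E(r) r̂. Gaussian sphere of radius r = 0.494 m (r > R, all charge enclosed).
Q_enc = 4π ∫₀^R ρ₀(r'/R)^1 r'² dr' = 4πρ₀R³/4 = 2.473×10^-6 C.
Gauss's law: E·4πr² = Q_enc/ε₀.
E = |Q_enc|/(4πε₀r²) = (2.473×10^-6)/(4π·8.85×10^-12·(0.494)²) = 9.11×10^4 N/C.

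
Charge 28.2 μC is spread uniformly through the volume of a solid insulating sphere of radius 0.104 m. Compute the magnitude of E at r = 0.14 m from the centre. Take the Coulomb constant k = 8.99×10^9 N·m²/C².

Take a concentric spherical Gaussian surface of radius r = 0.14 m (r > R, so the entire charge is enclosed).
Q_enc = 28.2 μC = 2.82×10^-5 C.
Since E is radial and uniform over the Gaussian sphere, Φ = E·4πr² = Q_enc/ε₀.
E = k|Q_enc|/r² = (8.99×10^9)(2.82×10^-5)/(0.14)² = 1.29×10^7 N/C.

|E| = 1.29×10^7 V/m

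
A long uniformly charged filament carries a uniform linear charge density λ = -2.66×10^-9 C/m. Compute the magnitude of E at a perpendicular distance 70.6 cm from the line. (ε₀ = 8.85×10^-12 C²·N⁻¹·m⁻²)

Take a coaxial cylindrical Gaussian surface of radius r = 70.6 cm and length L.
Q_enc = λL, so λ_enc = -2.66e-9 C/m.
Gauss's law: E·2πrL = λ_enc L/ε₀.
E = |λ_enc|/(2πε₀r) = (2.66×10^-9)/(2π·8.85×10^-12·0.706) = 67.8 N/C.

E = 67.8 V/m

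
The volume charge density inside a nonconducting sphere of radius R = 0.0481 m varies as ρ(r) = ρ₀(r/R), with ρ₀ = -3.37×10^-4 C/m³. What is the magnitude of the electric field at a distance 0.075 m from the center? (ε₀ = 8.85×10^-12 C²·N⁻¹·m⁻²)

Use a concentric Gaussian sphere at r = 0.075 m (r > R, all charge enclosed).
Q_enc = 4π ∫₀^R ρ₀(r'/R)^1 r'² dr' = 4πρ₀R³/4 = -1.178×10^-7 C.
By Gauss's law, ∮E·dA = E·4πr² = Q_enc/ε₀.
E = |Q_enc|/(4πε₀r²) = (1.178e-7)/(4π·8.85×10^-12·(0.075)²) = 1.88e5 N/C.

E ≈ 1.88e5 V/m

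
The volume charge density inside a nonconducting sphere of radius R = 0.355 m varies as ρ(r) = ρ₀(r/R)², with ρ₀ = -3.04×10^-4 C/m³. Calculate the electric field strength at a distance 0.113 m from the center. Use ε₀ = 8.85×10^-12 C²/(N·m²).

7.87×10^4 N/C

By spherical symmetry E is radial; choose a Gaussian sphere of radius r = 0.113 m (r < R).
Integrate the density: Q_enc = 4π ∫₀^r ρ₀(r'/R)^2 r'² dr' = 4πρ₀ r^5/(5·R²) = -1.117e-7 C.
Gauss's law: E·4πr² = Q_enc/ε₀.
E = |Q_enc|/(4πε₀r²) = (1.117e-7)/(4π·8.85×10^-12·(0.113)²) = 7.87e4 N/C.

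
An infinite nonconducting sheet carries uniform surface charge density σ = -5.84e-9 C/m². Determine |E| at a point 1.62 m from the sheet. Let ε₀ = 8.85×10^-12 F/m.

330 N/C

By planar symmetry E is perpendicular to the sheet and uniform; use a Gaussian pillbox with flat faces of area A on each side of the sheet.
Flux Φ = 2EA and Q_enc = σA, so 2EA = σA/ε₀ ⇒ E = |σ|/(2ε₀), independent of distance.
E = |σ|/(2ε₀) = (5.84e-9)/(2·8.85×10^-12) = 330 N/C.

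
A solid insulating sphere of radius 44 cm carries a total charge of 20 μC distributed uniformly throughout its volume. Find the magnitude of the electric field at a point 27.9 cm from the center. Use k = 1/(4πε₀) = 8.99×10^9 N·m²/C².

Take a concentric spherical Gaussian surface of radius r = 27.9 cm (r < R).
Only the charge within r is enclosed: Q_enc = Q·(r/R)³ = (20 μC)·(27.9 cm/44 cm)³ = 5.099e-6 C.
Gauss's law: E·4πr² = Q_enc/ε₀.
E = k|Q_enc|/r² = (8.99×10^9)(5.099×10^-6)/(0.279)² = 5.89×10^5 N/C.

E ≈ 5.89×10^5 N/C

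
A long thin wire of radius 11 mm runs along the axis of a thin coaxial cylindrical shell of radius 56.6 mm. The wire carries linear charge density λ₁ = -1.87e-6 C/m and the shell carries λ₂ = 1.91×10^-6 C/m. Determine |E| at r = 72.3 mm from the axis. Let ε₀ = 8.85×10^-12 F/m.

|E| ≈ 9.95×10^3 V/m

Coaxial Gaussian cylinder, radius r = 72.3 mm, length L (r > 56.6 mm, enclosing both).
λ_enc = λ₁ + λ₂ = (-1.87×10^-6) + (1.91e-6) = 4.00×10^-8 C/m.
By Gauss's law (flux through the curved wall only), E·2πrL = λ_enc L/ε₀.
E = |λ_enc|/(2πε₀r) = (4.00e-8)/(2π·8.85×10^-12·0.0723) = 9.95×10^3 N/C.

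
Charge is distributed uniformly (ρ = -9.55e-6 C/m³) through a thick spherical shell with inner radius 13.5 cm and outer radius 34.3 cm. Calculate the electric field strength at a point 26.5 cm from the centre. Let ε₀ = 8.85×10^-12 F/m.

By spherical symmetry E is radial; choose a Gaussian sphere of radius r = 26.5 cm (within the shell material, 13.5 cm < r < 34.3 cm).
Enclosed charge is the volume from a to r: Q_enc = (4π/3)ρ(r³ − a³) = -6.46×10^-7 C.
Applying ∮E·dA = Q_enc/ε₀ with Φ = E(4πr²):
E = |Q_enc|/(4πε₀r²) = (6.46×10^-7)/(4π·8.85×10^-12·(0.265)²) = 8.27e4 N/C.

|E| = 8.27×10^4 N/C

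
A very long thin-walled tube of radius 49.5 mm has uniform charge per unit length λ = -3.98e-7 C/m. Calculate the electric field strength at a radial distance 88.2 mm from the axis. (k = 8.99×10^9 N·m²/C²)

E ≈ 8.11×10^4 V/m

Choose a coaxial cylinder of radius r = 88.2 mm (arbitrary length L) as the Gaussian surface (r > 49.5 mm).
The full line charge is enclosed: λ_enc = -3.98e-7 C/m.
Gauss's law: E·2πrL = λ_enc L/ε₀.
E = 2k|λ_enc|/r = 2(8.99×10^9)(3.98×10^-7)/(0.0882) = 8.11×10^4 N/C.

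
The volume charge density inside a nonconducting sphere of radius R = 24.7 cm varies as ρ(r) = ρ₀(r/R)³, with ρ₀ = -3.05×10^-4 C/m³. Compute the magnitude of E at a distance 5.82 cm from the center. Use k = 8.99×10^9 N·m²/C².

Use a concentric Gaussian sphere at r = 5.82 cm (r < R).
Integrate the density: Q_enc = 4π ∫₀^r ρ₀(r'/R)^3 r'² dr' = 4πρ₀ r^6/(6·R³) = -1.647×10^-9 C.
Gauss's law: E·4πr² = Q_enc/ε₀.
E = k|Q_enc|/r² = (8.99×10^9)(1.647e-9)/(0.0582)² = 4.37×10^3 N/C.

|E| ≈ 4.37e3 N/C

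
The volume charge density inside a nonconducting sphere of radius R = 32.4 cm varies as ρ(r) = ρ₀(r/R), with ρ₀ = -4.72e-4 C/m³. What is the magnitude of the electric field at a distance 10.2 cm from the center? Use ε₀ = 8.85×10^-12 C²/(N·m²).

Symmetry ⇒ E = E(r) r̂. Gaussian sphere of radius r = 10.2 cm (r < R).
Q_enc = ∫₀^r ρ(r')·4πr'² dr' = (4πρ₀/R) ∫₀^r r'^3 dr' = 4πρ₀ r^4/(4·R) = -4.954e-7 C.
Applying ∮E·dA = Q_enc/ε₀ with Φ = E(4πr²):
E = |Q_enc|/(4πε₀r²) = (4.954×10^-7)/(4π·8.85×10^-12·(0.102)²) = 4.28e5 N/C.

|E| = 4.28e5 N/C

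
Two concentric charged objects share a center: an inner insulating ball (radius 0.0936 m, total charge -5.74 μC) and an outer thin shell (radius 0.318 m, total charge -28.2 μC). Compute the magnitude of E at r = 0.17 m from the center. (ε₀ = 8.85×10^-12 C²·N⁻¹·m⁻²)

Symmetry ⇒ E = E(r) r̂. Gaussian sphere of radius r = 0.17 m (between the bodies, 0.0936 m < r < 0.318 m).
The shell at 0.318 m lies outside the Gaussian surface, so Q_enc = -5.74 μC = -5.74×10^-6 C.
By Gauss's law, ∮E·dA = E·4πr² = Q_enc/ε₀.
E = |Q_enc|/(4πε₀r²) = (5.74×10^-6)/(4π·8.85×10^-12·(0.17)²) = 1.79×10^6 N/C.

E = 1.79×10^6 V/m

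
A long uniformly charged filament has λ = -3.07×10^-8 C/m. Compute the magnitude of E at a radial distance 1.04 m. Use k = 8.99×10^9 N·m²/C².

Take a coaxial cylindrical Gaussian surface of radius r = 1.04 m and length L.
Q_enc = λL, so λ_enc = -3.07×10^-8 C/m.
Gauss's law: E·2πrL = λ_enc L/ε₀.
E = 2k|λ_enc|/r = 2(8.99×10^9)(3.07×10^-8)/(1.04) = 531 N/C.

|E| ≈ 531 N/C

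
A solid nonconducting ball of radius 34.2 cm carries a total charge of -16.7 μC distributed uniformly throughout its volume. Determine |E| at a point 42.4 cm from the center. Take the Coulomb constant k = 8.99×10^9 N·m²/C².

8.35×10^5 V/m

By spherical symmetry E is radial; choose a Gaussian sphere of radius r = 42.4 cm (r > R, so the entire charge is enclosed).
Q_enc = -16.7 μC = -1.67e-5 C.
Applying ∮E·dA = Q_enc/ε₀ with Φ = E(4πr²):
E = k|Q_enc|/r² = (8.99×10^9)(1.67e-5)/(0.424)² = 8.35×10^5 N/C.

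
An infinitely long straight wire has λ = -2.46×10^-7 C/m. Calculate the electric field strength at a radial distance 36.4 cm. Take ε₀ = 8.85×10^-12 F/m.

By cylindrical symmetry E is radial; use a coaxial Gaussian cylinder of radius 36.4 cm and length L.
Q_enc = λL, so λ_enc = -2.46e-7 C/m.
By Gauss's law (flux through the curved wall only), E·2πrL = λ_enc L/ε₀.
E = |λ_enc|/(2πε₀r) = (2.46×10^-7)/(2π·8.85×10^-12·0.364) = 1.22×10^4 N/C.

|E| = 1.22e4 N/C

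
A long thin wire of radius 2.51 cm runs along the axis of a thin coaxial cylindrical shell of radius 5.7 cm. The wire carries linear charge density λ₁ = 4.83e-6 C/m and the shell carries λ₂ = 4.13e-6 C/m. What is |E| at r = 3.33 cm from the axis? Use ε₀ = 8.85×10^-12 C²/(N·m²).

2.61×10^6 V/m

Choose a coaxial cylinder of radius r = 3.33 cm (arbitrary length L) as the Gaussian surface (between the conductors, 2.51 cm < r < 5.7 cm).
The shell at 5.7 cm lies outside the Gaussian surface, so λ_enc = λ₁ = 4.83×10^-6 C/m.
By Gauss's law (flux through the curved wall only), E·2πrL = λ_enc L/ε₀.
E = |λ_enc|/(2πε₀r) = (4.83e-6)/(2π·8.85×10^-12·0.0333) = 2.61×10^6 N/C.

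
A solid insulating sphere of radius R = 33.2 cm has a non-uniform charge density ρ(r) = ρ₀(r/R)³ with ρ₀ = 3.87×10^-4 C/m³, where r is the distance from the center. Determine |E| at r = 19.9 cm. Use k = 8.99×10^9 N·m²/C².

E ≈ 3.12×10^5 V/m

By spherical symmetry E is radial; choose a Gaussian sphere of radius r = 19.9 cm (r < R).
Q_enc = ∫₀^r ρ(r')·4πr'² dr' = (4πρ₀/R³) ∫₀^r r'^5 dr' = 4πρ₀ r^6/(6·R³) = 1.376×10^-6 C.
Since E is radial and uniform over the Gaussian sphere, Φ = E·4πr² = Q_enc/ε₀.
E = k|Q_enc|/r² = (8.99×10^9)(1.376×10^-6)/(0.199)² = 3.12e5 N/C.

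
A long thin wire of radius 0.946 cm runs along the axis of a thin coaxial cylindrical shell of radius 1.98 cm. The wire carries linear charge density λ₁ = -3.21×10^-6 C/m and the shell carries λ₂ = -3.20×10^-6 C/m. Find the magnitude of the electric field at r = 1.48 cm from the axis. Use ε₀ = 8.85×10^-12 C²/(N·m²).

E = 3.90×10^6 N/C

By cylindrical symmetry E is radial; use a coaxial Gaussian cylinder of radius 1.48 cm and length L (between the conductors, 0.946 cm < r < 1.98 cm).
Only the inner wire is enclosed; the outer shell contributes nothing inside itself. λ_enc = λ₁ = -3.21×10^-6 C/m.
Since E is radial and uniform over the curved surface, Φ = E·2πrL = Q_enc/ε₀ = λ_enc L/ε₀.
E = |λ_enc|/(2πε₀r) = (3.21e-6)/(2π·8.85×10^-12·0.0148) = 3.90×10^6 N/C.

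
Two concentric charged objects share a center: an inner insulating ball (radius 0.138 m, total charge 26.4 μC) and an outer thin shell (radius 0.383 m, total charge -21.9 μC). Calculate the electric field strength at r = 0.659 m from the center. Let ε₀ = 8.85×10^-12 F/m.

Use a concentric Gaussian sphere at r = 0.659 m (r > 0.383 m, enclosing both).
Q_enc = (26.4 μC) + (-21.9 μC) = 4.50×10^-6 C.
Since E is radial and uniform over the Gaussian sphere, Φ = E·4πr² = Q_enc/ε₀.
E = |Q_enc|/(4πε₀r²) = (4.50×10^-6)/(4π·8.85×10^-12·(0.659)²) = 9.32×10^4 N/C.

|E| = 9.32×10^4 V/m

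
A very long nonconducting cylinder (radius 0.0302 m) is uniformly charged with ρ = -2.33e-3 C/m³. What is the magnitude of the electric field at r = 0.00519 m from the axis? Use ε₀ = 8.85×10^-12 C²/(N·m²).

By cylindrical symmetry E is radial; use a coaxial Gaussian cylinder of radius 0.00519 m and length L (r < R).
Charge inside radius r per length L is ρ·πr²·L, so λ_enc = ρπr² = -1.972e-7 C/m.
Since E is radial and uniform over the curved surface, Φ = E·2πrL = Q_enc/ε₀ = λ_enc L/ε₀.
E = |λ_enc|/(2πε₀r) = (1.972×10^-7)/(2π·8.85×10^-12·0.00519) = 6.83×10^5 N/C.

E ≈ 6.83e5 N/C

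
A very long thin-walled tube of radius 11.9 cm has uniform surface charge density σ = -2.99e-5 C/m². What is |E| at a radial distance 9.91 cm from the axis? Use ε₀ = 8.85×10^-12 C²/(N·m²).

E = 0

By cylindrical symmetry E is radial; use a coaxial Gaussian cylinder of radius 9.91 cm and length L (r < 11.9 cm, inside the shell).
No charge is enclosed, so Gauss's law gives E·2πrL = 0 ⇒ E = 0.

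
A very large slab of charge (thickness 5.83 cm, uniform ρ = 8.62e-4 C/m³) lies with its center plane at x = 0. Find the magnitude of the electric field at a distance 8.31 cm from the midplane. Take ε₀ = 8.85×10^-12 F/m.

The point |x| = 8.31 cm lies outside the slab (half-thickness 0.02915 m). A symmetric pillbox spanning the full slab encloses Q_enc = ρ·d·A.
Flux = 2EA ⇒ E = |ρ|d/(2ε₀), independent of distance outside.
E = (8.62×10^-4)(0.0583)/(2·8.85×10^-12) = 2.84e6 N/C.

E = 2.84e6 N/C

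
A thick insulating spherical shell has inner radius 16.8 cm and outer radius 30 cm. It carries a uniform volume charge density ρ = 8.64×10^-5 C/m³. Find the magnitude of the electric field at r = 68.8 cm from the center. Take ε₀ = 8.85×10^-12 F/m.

|E| = 1.53×10^5 N/C

Take a concentric spherical Gaussian surface of radius r = 68.8 cm (r > 30 cm, enclosing the whole shell).
Q_enc = ρ·(4π/3)(b³ − a³) = (8.64×10^-5)·(4π/3)·((0.3)³ − (0.168)³) = 8.056×10^-6 C.
Gauss's law: E·4πr² = Q_enc/ε₀.
E = |Q_enc|/(4πε₀r²) = (8.056×10^-6)/(4π·8.85×10^-12·(0.688)²) = 1.53×10^5 N/C.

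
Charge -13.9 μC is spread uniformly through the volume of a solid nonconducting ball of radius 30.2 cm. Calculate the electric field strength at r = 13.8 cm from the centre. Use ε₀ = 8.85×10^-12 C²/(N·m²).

E = 6.26e5 V/m

Use a concentric Gaussian sphere at r = 13.8 cm (r < R).
Only the charge within r is enclosed: Q_enc = Q·(r/R)³ = (-13.9 μC)·(13.8 cm/30.2 cm)³ = -1.326×10^-6 C.
By Gauss's law, ∮E·dA = E·4πr² = Q_enc/ε₀.
E = |Q_enc|/(4πε₀r²) = (1.326×10^-6)/(4π·8.85×10^-12·(0.138)²) = 6.26e5 N/C.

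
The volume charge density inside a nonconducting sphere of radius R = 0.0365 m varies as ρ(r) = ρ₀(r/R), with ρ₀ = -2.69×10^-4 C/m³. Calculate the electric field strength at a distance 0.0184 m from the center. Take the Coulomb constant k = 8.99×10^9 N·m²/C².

7.05e4 N/C

By spherical symmetry E is radial; choose a Gaussian sphere of radius r = 0.0184 m (r < R).
Q_enc = ∫₀^r ρ(r')·4πr'² dr' = (4πρ₀/R) ∫₀^r r'^3 dr' = 4πρ₀ r^4/(4·R) = -2.654e-9 C.
Since E is radial and uniform over the Gaussian sphere, Φ = E·4πr² = Q_enc/ε₀.
E = k|Q_enc|/r² = (8.99×10^9)(2.654e-9)/(0.0184)² = 7.05e4 N/C.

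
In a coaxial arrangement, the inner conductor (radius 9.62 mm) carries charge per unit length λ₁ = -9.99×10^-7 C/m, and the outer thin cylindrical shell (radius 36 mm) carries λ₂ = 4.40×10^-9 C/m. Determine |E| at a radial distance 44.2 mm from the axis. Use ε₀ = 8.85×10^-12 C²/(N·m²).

E ≈ 4.05×10^5 N/C

By cylindrical symmetry E is radial; use a coaxial Gaussian cylinder of radius 44.2 mm and length L (r > 36 mm, enclosing both).
λ_enc = λ₁ + λ₂ = (-9.99×10^-7) + (4.40×10^-9) = -9.946e-7 C/m.
Applying ∮E·dA = Q_enc/ε₀ with the end caps contributing no flux:
E = |λ_enc|/(2πε₀r) = (9.946e-7)/(2π·8.85×10^-12·0.0442) = 4.05e5 N/C.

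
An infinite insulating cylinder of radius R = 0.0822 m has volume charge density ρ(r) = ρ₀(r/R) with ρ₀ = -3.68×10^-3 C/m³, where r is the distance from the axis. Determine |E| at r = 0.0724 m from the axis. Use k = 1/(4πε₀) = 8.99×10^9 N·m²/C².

Coaxial Gaussian cylinder, radius r = 0.0724 m, length L (r < R).
λ_enc = ∫₀^r ρ(r')·2πr' dr' = (2πρ₀/R)·r^3/3 = -3.558×10^-5 C/m.
Since E is radial and uniform over the curved surface, Φ = E·2πrL = Q_enc/ε₀ = λ_enc L/ε₀.
E = 2k|λ_enc|/r = 2(8.99×10^9)(3.558×10^-5)/(0.0724) = 8.84×10^6 N/C.

|E| ≈ 8.84e6 N/C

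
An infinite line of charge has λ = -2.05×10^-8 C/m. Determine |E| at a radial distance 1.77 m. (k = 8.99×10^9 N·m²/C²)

E = 208 V/m

Coaxial Gaussian cylinder, radius r = 1.77 m, length L.
Q_enc = λL, so λ_enc = -2.05e-8 C/m.
Gauss's law: E·2πrL = λ_enc L/ε₀.
E = 2k|λ_enc|/r = 2(8.99×10^9)(2.05e-8)/(1.77) = 208 N/C.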